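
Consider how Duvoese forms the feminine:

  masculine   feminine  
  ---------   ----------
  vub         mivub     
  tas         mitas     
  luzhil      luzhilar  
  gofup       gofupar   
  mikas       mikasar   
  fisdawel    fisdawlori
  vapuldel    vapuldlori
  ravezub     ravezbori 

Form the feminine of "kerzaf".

tas and mikas both end in -s yet inflect differently (mitas, mikasar), so the final letter is not what conditions the rule; the number of vowels is.
"kerzaf" has 2 vowels. The stems with 2 vowels (luzhil → luzhilar, gofup → gofupar, mikas → mikasar) add -ar.
So kerzaf → kerzafar.

kerzafar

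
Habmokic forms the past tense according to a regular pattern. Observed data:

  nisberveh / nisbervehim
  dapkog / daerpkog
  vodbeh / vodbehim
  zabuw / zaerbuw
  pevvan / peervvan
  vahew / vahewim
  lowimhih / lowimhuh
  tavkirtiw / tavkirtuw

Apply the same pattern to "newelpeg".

newelpegim

vodbeh and lowimhih both end in -h yet inflect differently (vodbehim, lowimhuh), so the final letter is not what conditions the rule; the last vowel is.
"newelpeg" has last vowel 'e'. The stems whose last vowel is 'e' (vahew → vahewim, vodbeh → vodbehim, nisberveh → nisbervehim) add -im.
So newelpeg → newelpegim.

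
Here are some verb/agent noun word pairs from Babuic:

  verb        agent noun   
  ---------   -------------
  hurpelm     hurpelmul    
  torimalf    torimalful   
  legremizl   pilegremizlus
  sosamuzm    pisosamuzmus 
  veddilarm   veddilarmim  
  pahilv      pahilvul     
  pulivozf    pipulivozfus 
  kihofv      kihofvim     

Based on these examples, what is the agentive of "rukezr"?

pirukezrus

torimalf and pulivozf both end in -f yet inflect differently (torimalful, pipulivozfus), so the final letter is not what conditions the rule; the second-to-last letter is.
"rukezr" has second-to-last letter 'z'. The stems whose second-to-last letter is 'z' (legremizl → pilegremizlus, pulivozf → pipulivozfus, sosamuzm → pisosamuzmus) add pi- … -us around the stem.
So rukezr → pirukezrus.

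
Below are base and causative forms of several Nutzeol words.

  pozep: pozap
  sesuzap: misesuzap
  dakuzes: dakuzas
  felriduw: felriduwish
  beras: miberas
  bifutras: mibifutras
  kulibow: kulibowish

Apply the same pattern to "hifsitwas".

"hifsitwas" has last vowel 'a'. The stems whose last vowel is 'a' (bifutras → mibifutras, beras → miberas, sesuzap → misesuzap) add the prefix mi-.
So hifsitwas → mihifsitwas.

mihifsitwas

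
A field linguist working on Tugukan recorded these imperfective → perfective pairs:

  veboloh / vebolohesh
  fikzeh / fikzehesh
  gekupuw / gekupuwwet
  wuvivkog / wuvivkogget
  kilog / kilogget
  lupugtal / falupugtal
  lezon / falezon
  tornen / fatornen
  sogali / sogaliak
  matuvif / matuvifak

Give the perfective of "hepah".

hepahesh

veboloh and wuvivkog both have last vowel 'o' yet inflect differently (vebolohesh, wuvivkogget), so the last vowel is not what conditions the rule; the final letter is.
"hepah" ends in -h. The stems ending in -h (veboloh → vebolohesh, fikzeh → fikzehesh) add -esh.
So hepah → hepahesh.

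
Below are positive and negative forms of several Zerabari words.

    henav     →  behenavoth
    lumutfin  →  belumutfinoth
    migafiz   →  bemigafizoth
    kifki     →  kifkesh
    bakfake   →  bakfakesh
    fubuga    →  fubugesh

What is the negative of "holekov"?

beholekovoth

lumutfin and kifki both have last vowel 'i' yet inflect differently (belumutfinoth, kifkesh), so the last vowel is not what conditions the rule; whether the stem ends in a vowel or a consonant is.
"holekov" ends in a consonant. The stems ending in a consonant (henav → behenavoth, lumutfin → belumutfinoth, migafiz → bemigafizoth) add be- … -oth around the stem.
The other pattern: stems ending in a vowel drop the final letter and add -esh.
So holekov → beholekovoth.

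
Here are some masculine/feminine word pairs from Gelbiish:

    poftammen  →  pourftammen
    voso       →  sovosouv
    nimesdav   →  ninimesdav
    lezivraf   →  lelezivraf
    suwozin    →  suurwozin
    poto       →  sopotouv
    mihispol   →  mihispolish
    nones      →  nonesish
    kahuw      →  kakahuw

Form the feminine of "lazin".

"lazin" ends in -n. The stems ending in -n (poftammen → pourftammen, suwozin → suurwozin) insert -ur- after the first vowel.
The other patterns: stems ending in -o add so- … -uv around the stem; stems ending in -l or -s add -ish; stems ending in -f, -v or -w repeat the first consonant+vowel as a prefix.
So lazin → laurzin.

laurzin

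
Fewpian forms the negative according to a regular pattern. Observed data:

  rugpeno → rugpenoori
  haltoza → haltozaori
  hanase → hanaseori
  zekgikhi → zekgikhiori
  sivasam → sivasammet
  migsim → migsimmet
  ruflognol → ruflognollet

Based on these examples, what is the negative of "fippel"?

fippellet

haltoza and sivasam both have last vowel 'a' yet inflect differently (haltozaori, sivasammet), so the last vowel is not what conditions the rule; whether the stem ends in a vowel or a consonant is.
"fippel" ends in a consonant. The stems ending in a consonant (sivasam → sivasammet, migsim → migsimmet, ruflognol → ruflognollet) double the final consonant and add -et.
The other pattern: stems ending in a vowel add -ori.
So fippel → fippellet.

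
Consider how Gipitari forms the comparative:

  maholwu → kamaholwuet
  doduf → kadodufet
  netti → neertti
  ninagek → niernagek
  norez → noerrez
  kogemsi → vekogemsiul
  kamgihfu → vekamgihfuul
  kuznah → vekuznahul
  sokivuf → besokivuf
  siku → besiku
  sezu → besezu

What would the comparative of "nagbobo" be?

naergbobo

netti and kogemsi both end in -i yet inflect differently (neertti, vekogemsiul), so the final letter is not what conditions the rule; the first letter is.
"nagbobo" begins with n-. The stems beginning with n- (netti → neertti, ninagek → niernagek, norez → noerrez) insert -er- after the first vowel.
The other patterns: stems beginning with d- or m- add ka- … -et around the stem; stems beginning with k- add ve- … -ul around the stem; stems beginning with s- add the prefix be-.
So nagbobo → naergbobo.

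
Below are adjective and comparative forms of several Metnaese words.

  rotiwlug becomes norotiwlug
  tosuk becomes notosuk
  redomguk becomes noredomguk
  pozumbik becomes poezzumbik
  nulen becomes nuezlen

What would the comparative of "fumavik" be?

fuezmavik

tosuk and pozumbik both end in -k yet inflect differently (notosuk, poezzumbik), so the final letter is not what conditions the rule; the last vowel is.
"fumavik" has last vowel 'i'. The one such stem in the data (pozumbik → poezzumbik) inserts -ez- after the first vowel (as does nulen), so the same rule applies.
So fumavik → fuezmavik.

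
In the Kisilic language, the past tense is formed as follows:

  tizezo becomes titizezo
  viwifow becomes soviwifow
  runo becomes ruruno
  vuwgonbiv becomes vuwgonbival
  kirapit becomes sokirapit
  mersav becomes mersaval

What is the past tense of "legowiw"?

"legowiw" ends in -w. The one such stem in the data (viwifow → soviwifow) adds the prefix so-, so the same rule applies.
So legowiw → solegowiw.

solegowiw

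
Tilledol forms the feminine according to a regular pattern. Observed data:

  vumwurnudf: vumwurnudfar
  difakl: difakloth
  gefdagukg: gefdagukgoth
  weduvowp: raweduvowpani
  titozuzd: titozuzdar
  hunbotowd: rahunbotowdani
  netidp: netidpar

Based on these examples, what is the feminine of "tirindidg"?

weduvowp and netidp both end in -p yet inflect differently (raweduvowpani, netidpar), so the final letter is not what conditions the rule; the second-to-last letter is.
"tirindidg" has second-to-last letter 'd'. The stems whose second-to-last letter is 'd' (netidp → netidpar, vumwurnudf → vumwurnudfar) add -ar.
So tirindidg → tirindidgar.

tirindidgar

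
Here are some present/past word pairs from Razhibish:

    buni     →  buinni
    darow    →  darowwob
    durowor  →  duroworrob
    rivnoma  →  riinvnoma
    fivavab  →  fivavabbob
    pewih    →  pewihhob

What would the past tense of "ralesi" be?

rainlesi

pewih and buni both have last vowel 'i' yet inflect differently (pewihhob, buinni), so the last vowel is not what conditions the rule; whether the stem ends in a vowel or a consonant is.
"ralesi" ends in a vowel. The stems ending in a vowel (buni → buinni, rivnoma → riinvnoma) insert -in- after the first vowel.
So ralesi → rainlesi.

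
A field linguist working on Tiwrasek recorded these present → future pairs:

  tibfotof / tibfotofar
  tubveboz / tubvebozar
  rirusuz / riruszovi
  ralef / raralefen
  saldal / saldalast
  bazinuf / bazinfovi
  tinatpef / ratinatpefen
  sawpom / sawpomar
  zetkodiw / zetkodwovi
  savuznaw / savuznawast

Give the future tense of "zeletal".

tibfotof and tinatpef both end in -f yet inflect differently (tibfotofar, ratinatpefen), so the final letter is not what conditions the rule; the last vowel is.
"zeletal" has last vowel 'a'. The stems whose last vowel is 'a' (savuznaw → savuznawast, saldal → saldalast) add -ast.
The other patterns: stems whose last vowel is 'o' add -ar; stems whose last vowel is 'e' add ra- … -en around the stem; stems whose last vowel is 'i' or 'u' delete the last vowel and add -ovi.
So zeletal → zeletalast.

zeletalast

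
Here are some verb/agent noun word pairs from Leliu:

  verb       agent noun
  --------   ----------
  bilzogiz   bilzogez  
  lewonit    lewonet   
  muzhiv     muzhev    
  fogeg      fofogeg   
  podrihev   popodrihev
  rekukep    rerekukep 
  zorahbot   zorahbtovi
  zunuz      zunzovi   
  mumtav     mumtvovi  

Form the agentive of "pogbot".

pogbtovi

muzhiv and podrihev both end in -v yet inflect differently (muzhev, popodrihev), so the final letter is not what conditions the rule; the last vowel is.
"pogbot" has last vowel 'o'. The one such stem in the data (zorahbot → zorahbtovi) deletes the last vowel and adds -ovi (as do zunuz, mumtav), so the same rule applies.
The other patterns: stems whose last vowel is 'i' change the last vowel to 'e'; stems whose last vowel is 'e' repeat the first consonant+vowel as a prefix.
So pogbot → pogbtovi.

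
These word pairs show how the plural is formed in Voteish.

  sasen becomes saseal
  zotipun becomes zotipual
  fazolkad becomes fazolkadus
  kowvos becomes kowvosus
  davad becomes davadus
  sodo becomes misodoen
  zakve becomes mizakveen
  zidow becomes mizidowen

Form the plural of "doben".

kowvos and sodo both have last vowel 'o' yet inflect differently (kowvosus, misodoen), so the last vowel is not what conditions the rule; the final letter is.
"doben" ends in -n. The stems ending in -n (sasen → saseal, zotipun → zotipual) drop the final letter and add -al.
The other patterns: stems ending in -d or -s add -us; stems ending in -e, -o or -w add mi- … -en around the stem.
So doben → dobeal.

dobeal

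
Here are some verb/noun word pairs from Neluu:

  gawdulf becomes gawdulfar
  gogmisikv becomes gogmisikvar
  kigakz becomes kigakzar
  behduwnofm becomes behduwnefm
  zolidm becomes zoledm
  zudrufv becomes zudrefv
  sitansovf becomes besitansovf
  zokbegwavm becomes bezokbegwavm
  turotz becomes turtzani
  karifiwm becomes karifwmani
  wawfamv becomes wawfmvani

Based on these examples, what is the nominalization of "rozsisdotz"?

rozsisdtzani

gogmisikv and zudrufv both end in -v yet inflect differently (gogmisikvar, zudrefv), so the final letter is not what conditions the rule; the second-to-last letter is.
"rozsisdotz" has second-to-last letter 't'. The one such stem in the data (turotz → turtzani) deletes the last vowel and adds -ani (as do karifiwm, wawfamv), so the same rule applies.
So rozsisdotz → rozsisdtzani.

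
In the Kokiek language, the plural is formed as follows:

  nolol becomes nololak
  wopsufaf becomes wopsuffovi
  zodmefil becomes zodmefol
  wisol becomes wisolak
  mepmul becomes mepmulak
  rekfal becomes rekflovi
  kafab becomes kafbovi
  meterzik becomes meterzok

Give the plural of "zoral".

rekfal and zodmefil both end in -l yet inflect differently (rekflovi, zodmefol), so the final letter is not what conditions the rule; the last vowel is.
"zoral" has last vowel 'a'. The stems whose last vowel is 'a' (wopsufaf → wopsuffovi, rekfal → rekflovi, kafab → kafbovi) delete the last vowel and add -ovi.
So zoral → zorlovi.

zorlovi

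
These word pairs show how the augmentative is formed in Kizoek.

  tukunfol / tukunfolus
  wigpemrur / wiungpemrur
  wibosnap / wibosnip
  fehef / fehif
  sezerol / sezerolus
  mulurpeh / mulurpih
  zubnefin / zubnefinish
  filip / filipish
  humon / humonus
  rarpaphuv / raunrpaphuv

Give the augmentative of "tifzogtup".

zubnefin and humon both end in -n yet inflect differently (zubnefinish, humonus), so the final letter is not what conditions the rule; the last vowel is.
"tifzogtup" has last vowel 'u'. The stems whose last vowel is 'u' (wigpemrur → wiungpemrur, rarpaphuv → raunrpaphuv) insert -un- after the first vowel.
So tifzogtup → tiunfzogtup.

tiunfzogtup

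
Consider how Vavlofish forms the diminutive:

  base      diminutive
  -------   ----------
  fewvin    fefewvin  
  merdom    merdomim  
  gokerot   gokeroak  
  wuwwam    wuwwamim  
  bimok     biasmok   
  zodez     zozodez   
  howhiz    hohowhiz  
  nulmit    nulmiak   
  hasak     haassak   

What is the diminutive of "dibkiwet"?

gokerot and merdom both have last vowel 'o' yet inflect differently (gokeroak, merdomim), so the last vowel is not what conditions the rule; the final letter is.
"dibkiwet" ends in -t. The stems ending in -t (gokerot → gokeroak, nulmit → nulmiak) drop the final letter and add -ak.
So dibkiwet → dibkiweak.

dibkiweak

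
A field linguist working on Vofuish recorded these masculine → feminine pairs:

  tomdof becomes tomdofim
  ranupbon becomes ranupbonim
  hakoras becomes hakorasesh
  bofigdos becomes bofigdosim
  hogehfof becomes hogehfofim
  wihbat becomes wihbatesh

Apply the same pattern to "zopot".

zopotim

bofigdos and hakoras both end in -s yet inflect differently (bofigdosim, hakorasesh), so the final letter is not what conditions the rule; the last vowel is.
"zopot" has last vowel 'o'. The stems whose last vowel is 'o' (ranupbon → ranupbonim, tomdof → tomdofim, bofigdos → bofigdosim) add -im.
The other pattern: stems whose last vowel is 'a' add -esh.
So zopot → zopotim.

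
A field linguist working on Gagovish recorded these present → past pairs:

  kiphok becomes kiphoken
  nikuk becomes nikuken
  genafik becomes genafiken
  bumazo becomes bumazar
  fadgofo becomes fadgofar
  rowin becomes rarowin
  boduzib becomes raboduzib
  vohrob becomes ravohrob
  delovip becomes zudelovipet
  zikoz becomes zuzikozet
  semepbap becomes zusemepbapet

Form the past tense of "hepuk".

hepuken

"hepuk" ends in -k. The stems ending in -k (kiphok → kiphoken, nikuk → nikuken, genafik → genafiken) add -en.
The other patterns: stems ending in -o drop the final letter and add -ar; stems ending in -b or -n add the prefix ra-; stems ending in -p or -z add zu- … -et around the stem.
So hepuk → hepuken.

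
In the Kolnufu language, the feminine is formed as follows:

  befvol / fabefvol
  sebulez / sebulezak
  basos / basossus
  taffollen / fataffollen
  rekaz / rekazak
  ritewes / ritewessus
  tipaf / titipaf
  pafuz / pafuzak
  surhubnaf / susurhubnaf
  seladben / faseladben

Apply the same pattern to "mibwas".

mibwassus

ritewes and sebulez both have last vowel 'e' yet inflect differently (ritewessus, sebulezak), so the last vowel is not what conditions the rule; the final letter is.
"mibwas" ends in -s. The stems ending in -s (basos → basossus, ritewes → ritewessus) double the final consonant and add -us.
So mibwas → mibwassus.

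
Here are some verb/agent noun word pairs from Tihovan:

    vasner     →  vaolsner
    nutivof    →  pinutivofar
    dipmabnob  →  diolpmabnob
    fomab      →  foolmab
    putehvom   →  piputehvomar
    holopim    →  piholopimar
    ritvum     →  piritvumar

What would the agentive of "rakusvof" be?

putehvom and dipmabnob both have last vowel 'o' yet inflect differently (piputehvomar, diolpmabnob), so the last vowel is not what conditions the rule; the final letter is.
"rakusvof" ends in -f. The one such stem in the data (nutivof → pinutivofar) adds pi- … -ar around the stem, so the same rule applies.
So rakusvof → pirakusvofar.

pirakusvofar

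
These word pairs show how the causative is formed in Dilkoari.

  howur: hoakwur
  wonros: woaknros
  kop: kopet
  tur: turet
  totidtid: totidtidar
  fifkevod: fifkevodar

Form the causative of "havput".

tur and howur both end in -r yet inflect differently (turet, hoakwur), so the final letter is not what conditions the rule; the number of vowels is.
"havput" has 2 vowels. The stems with 2 vowels (howur → hoakwur, wonros → woaknros) insert -ak- after the first vowel.
So havput → haakvput.

haakvput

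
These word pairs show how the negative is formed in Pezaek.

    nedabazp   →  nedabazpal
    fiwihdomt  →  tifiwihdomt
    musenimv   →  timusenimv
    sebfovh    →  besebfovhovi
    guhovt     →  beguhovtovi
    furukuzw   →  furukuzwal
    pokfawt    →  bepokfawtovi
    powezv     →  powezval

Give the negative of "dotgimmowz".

musenimv and powezv both end in -v yet inflect differently (timusenimv, powezval), so the final letter is not what conditions the rule; the second-to-last letter is.
"dotgimmowz" has second-to-last letter 'w'. The one such stem in the data (pokfawt → bepokfawtovi) adds be- … -ovi around the stem, so the same rule applies.
The other patterns: stems whose second-to-last letter is 'm' add the prefix ti-; stems whose second-to-last letter is 'z' add -al.
So dotgimmowz → bedotgimmowzovi.

bedotgimmowzovi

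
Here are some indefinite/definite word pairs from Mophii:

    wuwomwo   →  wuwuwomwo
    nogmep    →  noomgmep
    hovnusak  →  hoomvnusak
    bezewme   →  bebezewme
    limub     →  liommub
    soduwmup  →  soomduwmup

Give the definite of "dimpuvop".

diommpuvop

nogmep and bezewme both have last vowel 'e' yet inflect differently (noomgmep, bebezewme), so the last vowel is not what conditions the rule; whether the stem ends in a vowel or a consonant is.
"dimpuvop" ends in a consonant. The stems ending in a consonant (soduwmup → soomduwmup, limub → liommub, nogmep → noomgmep) insert -om- after the first vowel.
The other pattern: stems ending in a vowel repeat the first consonant+vowel as a prefix.
So dimpuvop → diommpuvop.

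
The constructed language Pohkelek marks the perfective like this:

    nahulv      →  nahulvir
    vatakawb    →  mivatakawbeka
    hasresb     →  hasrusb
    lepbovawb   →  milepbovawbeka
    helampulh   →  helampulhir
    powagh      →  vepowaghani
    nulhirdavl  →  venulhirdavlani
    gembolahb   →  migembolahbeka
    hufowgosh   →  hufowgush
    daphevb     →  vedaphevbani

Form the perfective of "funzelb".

funzelbir

hufowgosh and helampulh both end in -h yet inflect differently (hufowgush, helampulhir), so the final letter is not what conditions the rule; the second-to-last letter is.
"funzelb" has second-to-last letter 'l'. The stems whose second-to-last letter is 'l' (helampulh → helampulhir, nahulv → nahulvir) add -ir.
The other patterns: stems whose second-to-last letter is 's' change the last vowel to 'u'; stems whose second-to-last letter is 'g' or 'v' add ve- … -ani around the stem; stems whose second-to-last letter is 'h' or 'w' add mi- … -eka around the stem.
So funzelb → funzelbir.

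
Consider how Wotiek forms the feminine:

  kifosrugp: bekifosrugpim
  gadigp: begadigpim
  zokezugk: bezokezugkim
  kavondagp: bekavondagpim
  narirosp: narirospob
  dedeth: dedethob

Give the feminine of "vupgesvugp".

bevupgesvugpim

"vupgesvugp" has second-to-last letter 'g'. The stems whose second-to-last letter is 'g' (kifosrugp → bekifosrugpim, gadigp → begadigpim, zokezugk → bezokezugkim) add be- … -im around the stem.
So vupgesvugp → bevupgesvugpim.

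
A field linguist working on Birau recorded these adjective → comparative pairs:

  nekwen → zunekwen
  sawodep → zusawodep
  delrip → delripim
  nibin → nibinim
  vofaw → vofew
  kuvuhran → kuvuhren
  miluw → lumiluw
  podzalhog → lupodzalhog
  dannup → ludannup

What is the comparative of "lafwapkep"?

sawodep and delrip both end in -p yet inflect differently (zusawodep, delripim), so the final letter is not what conditions the rule; the last vowel is.
"lafwapkep" has last vowel 'e'. The stems whose last vowel is 'e' (nekwen → zunekwen, sawodep → zusawodep) add the prefix zu-.
So lafwapkep → zulafwapkep.

zulafwapkep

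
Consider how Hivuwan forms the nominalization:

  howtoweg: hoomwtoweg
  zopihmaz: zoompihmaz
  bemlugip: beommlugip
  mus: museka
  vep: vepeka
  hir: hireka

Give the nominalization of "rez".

bemlugip and vep both end in -p yet inflect differently (beommlugip, vepeka), so the final letter is not what conditions the rule; the number of vowels is.
"rez" has 1 vowel. The stems with 1 vowel (mus → museka, vep → vepeka, hir → hireka) add -eka.
So rez → rezeka.

rezeka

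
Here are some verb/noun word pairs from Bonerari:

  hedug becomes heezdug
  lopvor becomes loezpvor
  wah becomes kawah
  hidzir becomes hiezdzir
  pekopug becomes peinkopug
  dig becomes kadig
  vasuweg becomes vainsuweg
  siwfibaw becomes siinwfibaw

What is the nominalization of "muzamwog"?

muinzamwog

dig and hedug both end in -g yet inflect differently (kadig, heezdug), so the final letter is not what conditions the rule; the number of vowels is.
"muzamwog" has 3 vowels. The stems with 3 vowels (siwfibaw → siinwfibaw, pekopug → peinkopug, vasuweg → vainsuweg) insert -in- after the first vowel.
So muzamwog → muinzamwog.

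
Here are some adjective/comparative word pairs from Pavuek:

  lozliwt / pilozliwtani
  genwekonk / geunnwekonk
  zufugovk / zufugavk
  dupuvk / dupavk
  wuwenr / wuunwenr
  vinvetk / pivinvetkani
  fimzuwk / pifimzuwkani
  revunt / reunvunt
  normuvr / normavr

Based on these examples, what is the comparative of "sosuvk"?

dupuvk and genwekonk both end in -k yet inflect differently (dupavk, geunnwekonk), so the final letter is not what conditions the rule; the second-to-last letter is.
"sosuvk" has second-to-last letter 'v'. The stems whose second-to-last letter is 'v' (dupuvk → dupavk, normuvr → normavr, zufugovk → zufugavk) change the last vowel to 'a'.
The other patterns: stems whose second-to-last letter is 'n' insert -un- after the first vowel; stems whose second-to-last letter is 't' or 'w' add pi- … -ani around the stem.
So sosuvk → sosavk.

sosavk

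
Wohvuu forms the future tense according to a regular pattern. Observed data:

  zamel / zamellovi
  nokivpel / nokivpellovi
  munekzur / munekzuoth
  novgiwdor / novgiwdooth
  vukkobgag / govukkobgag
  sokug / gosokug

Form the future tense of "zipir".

zipioth

munekzur and sokug both have last vowel 'u' yet inflect differently (munekzuoth, gosokug), so the last vowel is not what conditions the rule; the final letter is.
"zipir" ends in -r. The stems ending in -r (munekzur → munekzuoth, novgiwdor → novgiwdooth) drop the final letter and add -oth.
So zipir → zipioth.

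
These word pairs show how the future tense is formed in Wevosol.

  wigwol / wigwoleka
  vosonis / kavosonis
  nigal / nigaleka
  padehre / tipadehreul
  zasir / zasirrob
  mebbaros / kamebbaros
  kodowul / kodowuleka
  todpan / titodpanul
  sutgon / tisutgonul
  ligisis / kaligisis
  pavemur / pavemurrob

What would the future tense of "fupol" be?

zasir and ligisis both have last vowel 'i' yet inflect differently (zasirrob, kaligisis), so the last vowel is not what conditions the rule; the final letter is.
"fupol" ends in -l. The stems ending in -l (wigwol → wigwoleka, kodowul → kodowuleka, nigal → nigaleka) add -eka.
The other patterns: stems ending in -r double the final consonant and add -ob; stems ending in -s add the prefix ka-; stems ending in -e or -n add ti- … -ul around the stem.
So fupol → fupoleka.

fupoleka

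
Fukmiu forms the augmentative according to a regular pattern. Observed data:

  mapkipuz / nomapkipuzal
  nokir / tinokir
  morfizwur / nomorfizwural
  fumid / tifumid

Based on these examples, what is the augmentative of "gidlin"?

morfizwur and nokir both end in -r yet inflect differently (nomorfizwural, tinokir), so the final letter is not what conditions the rule; the last vowel is.
"gidlin" has last vowel 'i'. The stems whose last vowel is 'i' (nokir → tinokir, fumid → tifumid) add the prefix ti-.
So gidlin → tigidlin.

tigidlin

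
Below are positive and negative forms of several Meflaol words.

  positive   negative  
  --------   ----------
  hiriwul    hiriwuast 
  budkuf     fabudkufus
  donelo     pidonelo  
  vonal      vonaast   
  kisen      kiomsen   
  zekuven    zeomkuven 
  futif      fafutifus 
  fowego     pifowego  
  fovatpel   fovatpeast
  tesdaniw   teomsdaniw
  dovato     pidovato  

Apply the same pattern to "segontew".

seomgontew

budkuf and hiriwul both have last vowel 'u' yet inflect differently (fabudkufus, hiriwuast), so the last vowel is not what conditions the rule; the final letter is.
"segontew" ends in -w. The one such stem in the data (tesdaniw → teomsdaniw) inserts -om- after the first vowel (as do zekuven, kisen), so the same rule applies.
The other patterns: stems ending in -f add fa- … -us around the stem; stems ending in -o add the prefix pi-; stems ending in -l drop the final letter and add -ast.
So segontew → seomgontew.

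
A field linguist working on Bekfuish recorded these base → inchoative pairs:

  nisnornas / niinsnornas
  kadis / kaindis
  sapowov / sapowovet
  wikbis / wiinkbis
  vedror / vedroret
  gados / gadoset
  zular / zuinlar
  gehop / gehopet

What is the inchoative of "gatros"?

gados and kadis both end in -s yet inflect differently (gadoset, kaindis), so the final letter is not what conditions the rule; the last vowel is.
"gatros" has last vowel 'o'. The stems whose last vowel is 'o' (vedror → vedroret, sapowov → sapowovet, gehop → gehopet) add -et.
So gatros → gatroset.

gatroset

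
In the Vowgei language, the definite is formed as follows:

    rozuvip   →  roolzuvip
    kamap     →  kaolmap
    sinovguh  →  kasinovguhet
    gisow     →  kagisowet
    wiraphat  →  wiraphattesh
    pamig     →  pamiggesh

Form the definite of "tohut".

kamap and wiraphat both have last vowel 'a' yet inflect differently (kaolmap, wiraphattesh), so the last vowel is not what conditions the rule; the final letter is.
"tohut" ends in -t. The one such stem in the data (wiraphat → wiraphattesh) doubles the final consonant and adds -esh (as does pamig), so the same rule applies.
So tohut → tohuttesh.

tohuttesh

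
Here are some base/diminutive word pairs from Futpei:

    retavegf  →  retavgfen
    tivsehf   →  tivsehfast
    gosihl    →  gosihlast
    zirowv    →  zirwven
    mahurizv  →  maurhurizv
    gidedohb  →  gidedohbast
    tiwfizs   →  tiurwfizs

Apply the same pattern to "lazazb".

laurzazb

tivsehf and retavegf both end in -f yet inflect differently (tivsehfast, retavgfen), so the final letter is not what conditions the rule; the second-to-last letter is.
"lazazb" has second-to-last letter 'z'. The stems whose second-to-last letter is 'z' (tiwfizs → tiurwfizs, mahurizv → maurhurizv) insert -ur- after the first vowel.
So lazazb → laurzazb.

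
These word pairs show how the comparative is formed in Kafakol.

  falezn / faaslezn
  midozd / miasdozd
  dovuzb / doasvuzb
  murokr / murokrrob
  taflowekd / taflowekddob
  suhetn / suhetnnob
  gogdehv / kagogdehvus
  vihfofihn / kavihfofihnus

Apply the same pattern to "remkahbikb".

"remkahbikb" has second-to-last letter 'k'. The stems whose second-to-last letter is 'k' (murokr → murokrrob, taflowekd → taflowekddob) double the final consonant and add -ob.
The other patterns: stems whose second-to-last letter is 'z' insert -as- after the first vowel; stems whose second-to-last letter is 'h' add ka- … -us around the stem.
So remkahbikb → remkahbikbbob.

remkahbikbbob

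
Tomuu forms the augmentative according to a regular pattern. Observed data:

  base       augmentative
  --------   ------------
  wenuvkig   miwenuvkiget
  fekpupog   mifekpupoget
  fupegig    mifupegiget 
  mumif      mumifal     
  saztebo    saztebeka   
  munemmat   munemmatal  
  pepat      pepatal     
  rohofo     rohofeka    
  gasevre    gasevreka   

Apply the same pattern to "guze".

guzeka

rohofo and fekpupog both have last vowel 'o' yet inflect differently (rohofeka, mifekpupoget), so the last vowel is not what conditions the rule; the final letter is.
"guze" ends in -e. The one such stem in the data (gasevre → gasevreka) drops the final letter and adds -eka (as do rohofo, saztebo), so the same rule applies.
So guze → guzeka.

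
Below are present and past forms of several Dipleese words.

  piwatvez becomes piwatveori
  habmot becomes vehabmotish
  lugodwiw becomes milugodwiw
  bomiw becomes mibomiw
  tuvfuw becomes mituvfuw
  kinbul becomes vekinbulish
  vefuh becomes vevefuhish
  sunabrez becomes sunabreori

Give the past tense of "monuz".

tuvfuw and vefuh both have last vowel 'u' yet inflect differently (mituvfuw, vevefuhish), so the last vowel is not what conditions the rule; the final letter is.
"monuz" ends in -z. The stems ending in -z (sunabrez → sunabreori, piwatvez → piwatveori) drop the final letter and add -ori.
The other patterns: stems ending in -w add the prefix mi-; stems ending in -h, -l or -t add ve- … -ish around the stem.
So monuz → monuori.

monuori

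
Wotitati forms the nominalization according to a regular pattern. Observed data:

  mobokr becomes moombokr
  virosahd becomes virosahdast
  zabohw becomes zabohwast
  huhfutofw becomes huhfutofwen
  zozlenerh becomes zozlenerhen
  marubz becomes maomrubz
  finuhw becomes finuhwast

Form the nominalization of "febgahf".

finuhw and huhfutofw both end in -w yet inflect differently (finuhwast, huhfutofwen), so the final letter is not what conditions the rule; the second-to-last letter is.
"febgahf" has second-to-last letter 'h'. The stems whose second-to-last letter is 'h' (virosahd → virosahdast, finuhw → finuhwast, zabohw → zabohwast) add -ast.
The other patterns: stems whose second-to-last letter is 'f' or 'r' add -en; stems whose second-to-last letter is 'b' or 'k' insert -om- after the first vowel.
So febgahf → febgahfast.

febgahfast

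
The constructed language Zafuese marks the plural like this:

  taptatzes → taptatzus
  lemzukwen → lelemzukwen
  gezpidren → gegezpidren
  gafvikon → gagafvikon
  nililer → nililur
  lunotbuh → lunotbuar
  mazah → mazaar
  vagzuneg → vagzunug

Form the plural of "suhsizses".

suhsizsus

lemzukwen and vagzuneg both have last vowel 'e' yet inflect differently (lelemzukwen, vagzunug), so the last vowel is not what conditions the rule; the final letter is.
"suhsizses" ends in -s. The one such stem in the data (taptatzes → taptatzus) changes the last vowel to 'u' (as do vagzuneg, nililer), so the same rule applies.
The other patterns: stems ending in -n repeat the first consonant+vowel as a prefix; stems ending in -h drop the final letter and add -ar.
So suhsizses → suhsizsus.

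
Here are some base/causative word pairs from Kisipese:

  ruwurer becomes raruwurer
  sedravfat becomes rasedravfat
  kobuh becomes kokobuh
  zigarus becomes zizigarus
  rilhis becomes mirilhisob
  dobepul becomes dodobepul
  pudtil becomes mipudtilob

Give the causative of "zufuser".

razufuser

"zufuser" has last vowel 'e'. The one such stem in the data (ruwurer → raruwurer) adds the prefix ra-, so the same rule applies.
The other patterns: stems whose last vowel is 'u' repeat the first consonant+vowel as a prefix; stems whose last vowel is 'i' add mi- … -ob around the stem.
So zufuser → razufuser.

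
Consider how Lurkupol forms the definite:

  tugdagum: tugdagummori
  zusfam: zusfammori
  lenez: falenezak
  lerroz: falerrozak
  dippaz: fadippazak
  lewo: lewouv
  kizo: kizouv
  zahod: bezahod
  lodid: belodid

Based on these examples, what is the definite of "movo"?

zusfam and dippaz both have last vowel 'a' yet inflect differently (zusfammori, fadippazak), so the last vowel is not what conditions the rule; the final letter is.
"movo" ends in -o. The stems ending in -o (lewo → lewouv, kizo → kizouv) add -uv.
So movo → movouv.

movouv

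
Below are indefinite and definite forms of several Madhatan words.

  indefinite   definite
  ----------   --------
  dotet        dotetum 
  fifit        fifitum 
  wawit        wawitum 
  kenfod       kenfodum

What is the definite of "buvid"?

Every pair shown (dotet → dotetum, fifit → fifitum, wawit → wawitum, …) follows the same rule: add -um.
So buvid → buvidum.

buvidum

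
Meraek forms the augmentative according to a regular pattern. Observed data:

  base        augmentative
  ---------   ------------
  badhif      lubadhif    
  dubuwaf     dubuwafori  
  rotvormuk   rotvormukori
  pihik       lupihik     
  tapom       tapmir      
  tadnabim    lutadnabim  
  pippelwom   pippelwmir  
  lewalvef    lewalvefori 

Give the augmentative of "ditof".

ditfir

tadnabim and pippelwom both end in -m yet inflect differently (lutadnabim, pippelwmir), so the final letter is not what conditions the rule; the last vowel is.
"ditof" has last vowel 'o'. The stems whose last vowel is 'o' (pippelwom → pippelwmir, tapom → tapmir) delete the last vowel and add -ir.
The other patterns: stems whose last vowel is 'i' add the prefix lu-; stems whose last vowel is 'a', 'e' or 'u' add -ori.
So ditof → ditfir.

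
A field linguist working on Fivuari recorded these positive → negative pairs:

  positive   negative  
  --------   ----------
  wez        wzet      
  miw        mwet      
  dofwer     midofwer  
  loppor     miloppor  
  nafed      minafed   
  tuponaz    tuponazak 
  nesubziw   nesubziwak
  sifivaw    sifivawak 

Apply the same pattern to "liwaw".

wez and tuponaz both end in -z yet inflect differently (wzet, tuponazak), so the final letter is not what conditions the rule; the number of vowels is.
"liwaw" has 2 vowels. The stems with 2 vowels (dofwer → midofwer, loppor → miloppor, nafed → minafed) add the prefix mi-.
The other patterns: stems with 1 vowel delete the last vowel and add -et; stems with 3 vowels add -ak.
So liwaw → miliwaw.

miliwaw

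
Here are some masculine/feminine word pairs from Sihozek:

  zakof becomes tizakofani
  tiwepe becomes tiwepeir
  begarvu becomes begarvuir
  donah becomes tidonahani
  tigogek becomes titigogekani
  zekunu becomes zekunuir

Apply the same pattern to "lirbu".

lirbuir

"lirbu" ends in a vowel. The stems ending in a vowel (begarvu → begarvuir, tiwepe → tiwepeir, zekunu → zekunuir) add -ir.
So lirbu → lirbuir.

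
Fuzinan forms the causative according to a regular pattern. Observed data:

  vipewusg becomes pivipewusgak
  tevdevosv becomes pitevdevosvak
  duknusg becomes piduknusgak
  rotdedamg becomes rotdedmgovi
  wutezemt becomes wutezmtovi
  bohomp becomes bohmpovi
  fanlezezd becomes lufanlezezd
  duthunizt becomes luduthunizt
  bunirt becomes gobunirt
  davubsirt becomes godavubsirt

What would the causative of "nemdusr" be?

vipewusg and rotdedamg both end in -g yet inflect differently (pivipewusgak, rotdedmgovi), so the final letter is not what conditions the rule; the second-to-last letter is.
"nemdusr" has second-to-last letter 's'. The stems whose second-to-last letter is 's' (vipewusg → pivipewusgak, tevdevosv → pitevdevosvak, duknusg → piduknusgak) add pi- … -ak around the stem.
The other patterns: stems whose second-to-last letter is 'm' delete the last vowel and add -ovi; stems whose second-to-last letter is 'z' add the prefix lu-; stems whose second-to-last letter is 'r' add the prefix go-.
So nemdusr → pinemdusrak.

pinemdusrak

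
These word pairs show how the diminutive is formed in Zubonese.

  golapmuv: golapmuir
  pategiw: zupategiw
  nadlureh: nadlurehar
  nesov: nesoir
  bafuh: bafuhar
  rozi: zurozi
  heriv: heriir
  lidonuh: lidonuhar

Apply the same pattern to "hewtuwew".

"hewtuwew" ends in -w. The one such stem in the data (pategiw → zupategiw) adds the prefix zu-, so the same rule applies.
The other patterns: stems ending in -v drop the final letter and add -ir; stems ending in -h add -ar.
So hewtuwew → zuhewtuwew.

zuhewtuwew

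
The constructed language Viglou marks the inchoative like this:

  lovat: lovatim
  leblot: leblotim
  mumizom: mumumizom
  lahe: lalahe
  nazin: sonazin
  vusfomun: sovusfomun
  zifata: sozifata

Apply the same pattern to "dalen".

sodalen

"dalen" ends in -n. The stems ending in -n (nazin → sonazin, vusfomun → sovusfomun) add the prefix so-.
The other patterns: stems ending in -t add -im; stems ending in -e or -m repeat the first consonant+vowel as a prefix.
So dalen → sodalen.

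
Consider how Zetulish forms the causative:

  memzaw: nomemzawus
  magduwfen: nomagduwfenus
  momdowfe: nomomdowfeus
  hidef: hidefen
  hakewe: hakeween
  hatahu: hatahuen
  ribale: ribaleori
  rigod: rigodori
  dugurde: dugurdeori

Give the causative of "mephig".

momdowfe and hakewe both end in -e yet inflect differently (nomomdowfeus, hakeween), so the final letter is not what conditions the rule; the first letter is.
"mephig" begins with m-. The stems beginning with m- (memzaw → nomemzawus, magduwfen → nomagduwfenus, momdowfe → nomomdowfeus) add no- … -us around the stem.
So mephig → nomephigus.

nomephigus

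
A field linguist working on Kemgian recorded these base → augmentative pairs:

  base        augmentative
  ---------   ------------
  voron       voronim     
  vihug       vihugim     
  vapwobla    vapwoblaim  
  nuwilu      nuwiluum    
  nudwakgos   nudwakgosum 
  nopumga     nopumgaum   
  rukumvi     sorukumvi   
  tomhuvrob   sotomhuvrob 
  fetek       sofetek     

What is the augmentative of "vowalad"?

vowaladim

"vowalad" begins with v-. The stems beginning with v- (voron → voronim, vihug → vihugim, vapwobla → vapwoblaim) add -im.
The other patterns: stems beginning with n- add -um; stems beginning with f-, r- or t- add the prefix so-.
So vowalad → vowaladim.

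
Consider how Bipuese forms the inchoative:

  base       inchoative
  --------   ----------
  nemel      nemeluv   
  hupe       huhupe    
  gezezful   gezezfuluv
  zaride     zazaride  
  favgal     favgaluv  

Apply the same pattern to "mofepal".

mofepaluv

zaride and nemel both have last vowel 'e' yet inflect differently (zazaride, nemeluv), so the last vowel is not what conditions the rule; the final letter is.
"mofepal" ends in -l. The stems ending in -l (nemel → nemeluv, favgal → favgaluv, gezezful → gezezfuluv) add -uv.
The other pattern: stems ending in -e repeat the first consonant+vowel as a prefix.
So mofepal → mofepaluv.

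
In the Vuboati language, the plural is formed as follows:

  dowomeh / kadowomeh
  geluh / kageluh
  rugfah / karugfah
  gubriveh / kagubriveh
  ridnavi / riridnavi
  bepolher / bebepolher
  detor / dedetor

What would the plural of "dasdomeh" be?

kadasdomeh

"dasdomeh" ends in -h. The stems ending in -h (dowomeh → kadowomeh, geluh → kageluh, rugfah → karugfah) add the prefix ka-.
So dasdomeh → kadasdomeh.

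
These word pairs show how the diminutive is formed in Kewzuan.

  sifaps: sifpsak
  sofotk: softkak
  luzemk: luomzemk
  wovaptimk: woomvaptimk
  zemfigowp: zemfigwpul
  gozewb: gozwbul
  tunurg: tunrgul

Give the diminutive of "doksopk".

dokspkak

"doksopk" has second-to-last letter 'p'. The one such stem in the data (sifaps → sifpsak) deletes the last vowel and adds -ak (as does sofotk), so the same rule applies.
The other patterns: stems whose second-to-last letter is 'm' insert -om- after the first vowel; stems whose second-to-last letter is 'r' or 'w' delete the last vowel and add -ul.
So doksopk → dokspkak.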